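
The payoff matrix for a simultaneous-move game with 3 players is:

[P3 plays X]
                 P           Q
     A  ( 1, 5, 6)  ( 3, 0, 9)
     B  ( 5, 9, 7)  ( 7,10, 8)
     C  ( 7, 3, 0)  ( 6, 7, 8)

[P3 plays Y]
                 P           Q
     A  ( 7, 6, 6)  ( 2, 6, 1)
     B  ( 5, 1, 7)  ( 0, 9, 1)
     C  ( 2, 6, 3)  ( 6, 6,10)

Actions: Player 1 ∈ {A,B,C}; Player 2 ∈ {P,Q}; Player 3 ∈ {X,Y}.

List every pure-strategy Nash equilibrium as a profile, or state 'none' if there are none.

(A,P,X): not NE [P1→C gives 7>1]
(A,P,Y): NE
(A,Q,X): not NE [P1→B gives 7>3; P2→P gives 5>0]
(A,Q,Y): not NE [P1→C gives 6>2; P3→X gives 9>1]
(B,P,X): not NE [P1→C gives 7>5; P2→Q gives 10>9]
(B,P,Y): not NE [P1→A gives 7>5; P2→Q gives 9>1]
(B,Q,X): NE
(B,Q,Y): not NE [P1→C gives 6>0; P3→X gives 8>1]
(C,P,X): not NE [P2→Q gives 7>3; P3→Y gives 3>0]
(C,P,Y): not NE [P1→A gives 7>2]
(C,Q,X): not NE [P1→B gives 7>6; P3→Y gives 10>8]
(C,Q,Y): NE

PSNE = {(A,P,Y), (B,Q,X), (C,Q,Y)}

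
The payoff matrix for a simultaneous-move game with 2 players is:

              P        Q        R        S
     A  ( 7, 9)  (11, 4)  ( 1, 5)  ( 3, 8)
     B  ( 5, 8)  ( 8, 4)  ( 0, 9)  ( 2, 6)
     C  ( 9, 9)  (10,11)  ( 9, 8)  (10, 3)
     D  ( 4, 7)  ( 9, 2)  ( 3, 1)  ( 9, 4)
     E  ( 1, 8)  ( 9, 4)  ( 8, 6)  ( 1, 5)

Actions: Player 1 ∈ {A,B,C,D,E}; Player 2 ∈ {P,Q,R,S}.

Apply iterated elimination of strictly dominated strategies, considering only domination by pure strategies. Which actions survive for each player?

Survivors P1:{A,C} P2:{P,Q}

P1 drop B (A beats it: P:7>5 Q:11>8 R:1>0 S:3>2)
P1 drop D (C beats it: P:9>4 Q:10>9 R:9>3 S:10>9)
P1 drop E (C beats it: P:9>1 Q:10>9 R:9>8 S:10>1)
P2 drop R (P beats it: A:9>5 C:9>8)
P2 drop S (P beats it: A:9>8 C:9>3)
P1→{A,C} P2→{P,Q}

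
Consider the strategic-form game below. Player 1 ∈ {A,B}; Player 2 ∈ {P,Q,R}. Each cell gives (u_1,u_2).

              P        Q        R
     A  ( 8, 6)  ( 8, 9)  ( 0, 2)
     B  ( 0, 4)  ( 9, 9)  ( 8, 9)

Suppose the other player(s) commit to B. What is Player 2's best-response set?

u_2(P vs B) = 4
u_2(Q vs B) = 9
u_2(R vs B) = 9
max payoff 9 at {Q,R}

P2 best: {Q,R}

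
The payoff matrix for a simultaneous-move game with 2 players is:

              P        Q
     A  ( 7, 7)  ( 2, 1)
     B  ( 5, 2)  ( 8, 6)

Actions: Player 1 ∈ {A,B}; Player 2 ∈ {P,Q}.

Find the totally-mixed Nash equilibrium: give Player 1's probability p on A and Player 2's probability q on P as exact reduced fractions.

p=2/5, q=3/4

P1 indiff ⇒ q·7+(1-q)·2 = q·5+(1-q)·8 ⇒ q(2) = (1-q)(6) ⇒ q = 3/4
P2 indiff ⇒ p·7+(1-p)·2 = p·1+(1-p)·6 ⇒ p(6) = (1-p)(4) ⇒ p = 2/5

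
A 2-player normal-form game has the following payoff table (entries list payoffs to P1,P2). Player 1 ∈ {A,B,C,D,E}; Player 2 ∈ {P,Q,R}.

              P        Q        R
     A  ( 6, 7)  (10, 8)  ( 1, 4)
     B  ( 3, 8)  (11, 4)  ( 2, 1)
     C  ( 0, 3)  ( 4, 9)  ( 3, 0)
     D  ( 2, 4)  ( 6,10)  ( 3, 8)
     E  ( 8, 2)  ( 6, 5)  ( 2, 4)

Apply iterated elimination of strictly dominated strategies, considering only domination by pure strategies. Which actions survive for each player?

IESDS → P1:{A,B,E} P2:{P,Q}

P2 drop R (Q beats it: A:8>4 B:4>1 C:9>0 D:10>8 E:5>4)
P1 drop C (A beats it: P:6>0 Q:10>4)
P1 drop D (A beats it: P:6>2 Q:10>6)
P1→{A,B,E} P2→{P,Q}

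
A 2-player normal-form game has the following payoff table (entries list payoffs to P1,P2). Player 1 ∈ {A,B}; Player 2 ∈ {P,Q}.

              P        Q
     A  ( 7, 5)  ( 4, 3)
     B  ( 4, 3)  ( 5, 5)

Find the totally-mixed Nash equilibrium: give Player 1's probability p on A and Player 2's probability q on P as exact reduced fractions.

P1 indiff ⇒ q·7+(1-q)·4 = q·4+(1-q)·5 ⇒ q(3) = (1-q)(1) ⇒ q = 1/4
P2 indiff ⇒ p·5+(1-p)·3 = p·3+(1-p)·5 ⇒ p(2) = (1-p)(2) ⇒ p = 1/2

p=1/2, q=1/4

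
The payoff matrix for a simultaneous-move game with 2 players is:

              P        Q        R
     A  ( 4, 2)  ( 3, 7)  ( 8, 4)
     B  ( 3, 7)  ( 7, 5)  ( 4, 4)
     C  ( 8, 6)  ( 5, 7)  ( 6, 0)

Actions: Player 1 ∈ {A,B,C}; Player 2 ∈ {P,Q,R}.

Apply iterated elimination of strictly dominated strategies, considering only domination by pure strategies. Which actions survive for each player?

P2 drop R (Q beats it: A:7>4 B:5>4 C:7>0)
P1 drop A (C beats it: P:8>4 Q:5>3)
P1→{B,C} P2→{P,Q}

Survivors P1:{B,C} P2:{P,Q}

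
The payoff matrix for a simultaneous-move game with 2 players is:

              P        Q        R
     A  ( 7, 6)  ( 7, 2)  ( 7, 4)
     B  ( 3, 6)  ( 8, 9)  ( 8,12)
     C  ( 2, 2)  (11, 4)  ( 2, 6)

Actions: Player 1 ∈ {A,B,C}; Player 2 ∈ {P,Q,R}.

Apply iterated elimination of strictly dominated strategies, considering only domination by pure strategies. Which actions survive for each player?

P2 drop Q (R beats it: A:4>2 B:12>9 C:6>4)
P1 drop C (A beats it: P:7>2 R:7>2)
P1→{A,B} P2→{P,R}

Remaining: P1:{A,B} P2:{P,R}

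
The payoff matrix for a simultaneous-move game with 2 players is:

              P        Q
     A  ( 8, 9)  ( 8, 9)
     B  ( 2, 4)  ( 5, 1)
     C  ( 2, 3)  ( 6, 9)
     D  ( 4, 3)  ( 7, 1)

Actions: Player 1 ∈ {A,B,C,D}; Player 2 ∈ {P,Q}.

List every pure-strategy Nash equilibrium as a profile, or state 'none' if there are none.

PSNE = {(A,P), (A,Q)}

(A,P): NE
(A,Q): NE
(B,P): not NE [P1→A gives 8>2]
(B,Q): not NE [P1→A gives 8>5; P2→P gives 4>1]
(C,P): not NE [P1→A gives 8>2; P2→Q gives 9>3]
(C,Q): not NE [P1→A gives 8>6]
(D,P): not NE [P1→A gives 8>4]
(D,Q): not NE [P1→A gives 8>7; P2→P gives 3>1]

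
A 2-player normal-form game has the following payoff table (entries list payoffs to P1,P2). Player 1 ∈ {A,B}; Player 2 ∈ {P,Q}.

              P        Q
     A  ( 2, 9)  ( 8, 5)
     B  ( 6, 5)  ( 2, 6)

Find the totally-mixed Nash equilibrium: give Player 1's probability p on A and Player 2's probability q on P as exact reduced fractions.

P1 indiff ⇒ q·2+(1-q)·8 = q·6+(1-q)·2 ⇒ q(-4) = (1-q)(-6) ⇒ q = 3/5
P2 indiff ⇒ p·9+(1-p)·5 = p·5+(1-p)·6 ⇒ p(4) = (1-p)(1) ⇒ p = 1/5

(p,q) = (1/5, 3/5)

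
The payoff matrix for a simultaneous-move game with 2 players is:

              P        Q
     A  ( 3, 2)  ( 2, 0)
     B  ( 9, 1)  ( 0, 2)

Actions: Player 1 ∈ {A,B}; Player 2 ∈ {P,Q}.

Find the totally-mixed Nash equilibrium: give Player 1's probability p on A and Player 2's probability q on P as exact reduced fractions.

P1 indiff ⇒ q·3+(1-q)·2 = q·9+(1-q)·0 ⇒ q(-6) = (1-q)(-2) ⇒ q = 1/4
P2 indiff ⇒ p·2+(1-p)·1 = p·0+(1-p)·2 ⇒ p(2) = (1-p)(1) ⇒ p = 1/3

(p,q) = (1/3, 1/4)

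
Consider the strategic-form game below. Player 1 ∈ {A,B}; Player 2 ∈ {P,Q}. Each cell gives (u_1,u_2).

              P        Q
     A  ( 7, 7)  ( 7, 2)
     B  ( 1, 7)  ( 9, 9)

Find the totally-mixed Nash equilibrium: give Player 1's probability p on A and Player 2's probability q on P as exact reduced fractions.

P1 mixes 2/7 on A; P2 mixes 1/4 on P

P1 indiff ⇒ q·7+(1-q)·7 = q·1+(1-q)·9 ⇒ q(6) = (1-q)(2) ⇒ q = 1/4
P2 indiff ⇒ p·7+(1-p)·7 = p·2+(1-p)·9 ⇒ p(5) = (1-p)(2) ⇒ p = 2/7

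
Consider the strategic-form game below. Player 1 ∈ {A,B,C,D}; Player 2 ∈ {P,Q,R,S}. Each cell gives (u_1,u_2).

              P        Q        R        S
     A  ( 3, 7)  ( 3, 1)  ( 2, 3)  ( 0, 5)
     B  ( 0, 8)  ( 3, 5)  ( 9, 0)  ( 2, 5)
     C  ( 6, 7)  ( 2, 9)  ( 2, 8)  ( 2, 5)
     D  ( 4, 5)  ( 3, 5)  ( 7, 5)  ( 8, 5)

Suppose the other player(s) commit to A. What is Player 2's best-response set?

u_2(P vs A) = 7
u_2(Q vs A) = 1
u_2(R vs A) = 3
u_2(S vs A) = 5
max payoff 7 at {P}

P2 best: {P}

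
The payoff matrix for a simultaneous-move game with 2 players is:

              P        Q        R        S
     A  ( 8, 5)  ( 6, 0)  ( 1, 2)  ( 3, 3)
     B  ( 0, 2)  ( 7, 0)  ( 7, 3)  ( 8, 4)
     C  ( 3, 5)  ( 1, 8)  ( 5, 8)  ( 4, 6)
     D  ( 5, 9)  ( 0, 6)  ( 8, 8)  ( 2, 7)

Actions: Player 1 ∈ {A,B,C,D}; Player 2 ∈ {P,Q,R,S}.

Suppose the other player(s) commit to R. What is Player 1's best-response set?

argmax u_1 = {D}

u_1(A vs R) = 1
u_1(B vs R) = 7
u_1(C vs R) = 5
u_1(D vs R) = 8
max payoff 8 at {D}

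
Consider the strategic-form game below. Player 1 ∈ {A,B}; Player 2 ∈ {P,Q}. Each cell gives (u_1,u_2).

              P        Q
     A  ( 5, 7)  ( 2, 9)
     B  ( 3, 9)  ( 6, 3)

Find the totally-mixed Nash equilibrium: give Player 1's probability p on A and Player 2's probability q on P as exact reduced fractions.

P1 indiff ⇒ q·5+(1-q)·2 = q·3+(1-q)·6 ⇒ q(2) = (1-q)(4) ⇒ q = 2/3
P2 indiff ⇒ p·7+(1-p)·9 = p·9+(1-p)·3 ⇒ p(-2) = (1-p)(-6) ⇒ p = 3/4

(p,q) = (3/4, 2/3)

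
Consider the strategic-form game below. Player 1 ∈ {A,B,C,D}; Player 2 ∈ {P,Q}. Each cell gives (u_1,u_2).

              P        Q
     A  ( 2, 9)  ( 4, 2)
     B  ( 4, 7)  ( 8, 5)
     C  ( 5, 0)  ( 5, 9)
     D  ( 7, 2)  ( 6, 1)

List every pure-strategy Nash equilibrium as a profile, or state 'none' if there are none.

(A,P): not NE [P1→D gives 7>2]
(A,Q): not NE [P1→B gives 8>4; P2→P gives 9>2]
(B,P): not NE [P1→D gives 7>4]
(B,Q): not NE [P2→P gives 7>5]
(C,P): not NE [P1→D gives 7>5; P2→Q gives 9>0]
(C,Q): not NE [P1→B gives 8>5]
(D,P): NE
(D,Q): not NE [P1→B gives 8>6; P2→P gives 2>1]

NE set: (D,P)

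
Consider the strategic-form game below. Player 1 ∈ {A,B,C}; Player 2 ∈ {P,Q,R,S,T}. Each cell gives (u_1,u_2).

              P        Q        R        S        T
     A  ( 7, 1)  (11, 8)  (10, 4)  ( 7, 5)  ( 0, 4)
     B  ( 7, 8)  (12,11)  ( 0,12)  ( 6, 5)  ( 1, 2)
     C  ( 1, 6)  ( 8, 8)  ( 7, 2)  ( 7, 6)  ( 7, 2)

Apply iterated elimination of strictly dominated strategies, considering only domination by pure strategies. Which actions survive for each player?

P2 drop P (Q beats it: A:8>1 B:11>8 C:8>6)
P2 drop S (Q beats it: A:8>5 B:11>5 C:8>6)
P2 drop T (Q beats it: A:8>4 B:11>2 C:8>2)
P1 drop C (A beats it: Q:11>8 R:10>7)
P1→{A,B} P2→{Q,R}

Survivors P1:{A,B} P2:{Q,R}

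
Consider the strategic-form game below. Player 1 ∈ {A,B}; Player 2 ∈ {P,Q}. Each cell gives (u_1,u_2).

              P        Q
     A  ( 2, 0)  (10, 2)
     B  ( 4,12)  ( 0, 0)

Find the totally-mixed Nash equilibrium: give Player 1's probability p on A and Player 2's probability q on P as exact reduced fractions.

P1 indiff ⇒ q·2+(1-q)·10 = q·4+(1-q)·0 ⇒ q(-2) = (1-q)(-10) ⇒ q = 5/6
P2 indiff ⇒ p·0+(1-p)·12 = p·2+(1-p)·0 ⇒ p(-2) = (1-p)(-12) ⇒ p = 6/7

(p,q) = (6/7, 5/6)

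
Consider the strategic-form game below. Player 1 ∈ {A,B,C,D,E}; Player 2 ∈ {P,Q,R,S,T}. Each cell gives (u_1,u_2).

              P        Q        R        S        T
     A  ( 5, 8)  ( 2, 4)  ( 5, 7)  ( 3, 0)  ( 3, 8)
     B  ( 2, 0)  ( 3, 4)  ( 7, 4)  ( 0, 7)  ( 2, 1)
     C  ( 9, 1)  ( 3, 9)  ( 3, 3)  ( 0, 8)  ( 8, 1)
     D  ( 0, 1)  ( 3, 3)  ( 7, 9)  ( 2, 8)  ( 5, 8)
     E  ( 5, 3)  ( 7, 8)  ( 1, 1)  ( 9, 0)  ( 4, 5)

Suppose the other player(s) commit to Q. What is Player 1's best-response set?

P1 best: {E}

u_1(A vs Q) = 2
u_1(B vs Q) = 3
u_1(C vs Q) = 3
u_1(D vs Q) = 3
u_1(E vs Q) = 7
max payoff 7 at {E}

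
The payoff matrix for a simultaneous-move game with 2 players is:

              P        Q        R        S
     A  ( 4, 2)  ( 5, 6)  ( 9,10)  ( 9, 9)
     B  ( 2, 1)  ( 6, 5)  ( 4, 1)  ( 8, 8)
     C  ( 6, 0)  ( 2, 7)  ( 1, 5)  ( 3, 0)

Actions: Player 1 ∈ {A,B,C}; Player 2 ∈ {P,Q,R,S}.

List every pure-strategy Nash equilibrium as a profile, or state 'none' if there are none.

(A,P): not NE [P1→C gives 6>4; P2→R gives 10>2]
(A,Q): not NE [P1→B gives 6>5; P2→R gives 10>6]
(A,R): NE
(A,S): not NE [P2→R gives 10>9]
(B,P): not NE [P1→C gives 6>2; P2→S gives 8>1]
(B,Q): not NE [P2→S gives 8>5]
(B,R): not NE [P1→A gives 9>4; P2→S gives 8>1]
(B,S): not NE [P1→A gives 9>8]
(C,P): not NE [P2→Q gives 7>0]
(C,Q): not NE [P1→B gives 6>2]
(C,R): not NE [P1→A gives 9>1; P2→Q gives 7>5]
(C,S): not NE [P1→A gives 9>3; P2→Q gives 7>0]

Nash profiles: (A,R)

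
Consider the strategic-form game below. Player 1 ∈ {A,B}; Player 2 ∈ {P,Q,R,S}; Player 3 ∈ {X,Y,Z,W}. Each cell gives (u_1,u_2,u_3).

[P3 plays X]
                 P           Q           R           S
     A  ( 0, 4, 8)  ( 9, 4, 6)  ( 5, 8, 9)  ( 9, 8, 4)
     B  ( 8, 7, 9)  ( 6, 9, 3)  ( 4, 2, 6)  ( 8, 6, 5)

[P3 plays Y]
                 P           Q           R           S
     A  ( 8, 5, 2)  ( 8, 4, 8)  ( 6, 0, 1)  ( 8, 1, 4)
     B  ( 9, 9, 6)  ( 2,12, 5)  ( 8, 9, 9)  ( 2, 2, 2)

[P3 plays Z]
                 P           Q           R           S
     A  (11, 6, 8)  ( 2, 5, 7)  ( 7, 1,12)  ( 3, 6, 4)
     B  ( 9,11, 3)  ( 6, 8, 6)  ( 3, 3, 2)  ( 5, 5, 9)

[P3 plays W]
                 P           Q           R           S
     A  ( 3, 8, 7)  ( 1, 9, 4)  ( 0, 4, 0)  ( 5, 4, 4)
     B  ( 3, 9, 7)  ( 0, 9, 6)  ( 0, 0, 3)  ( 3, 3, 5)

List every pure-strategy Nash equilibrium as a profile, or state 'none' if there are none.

(A,P,X): not NE [P1→B gives 8>0; P2→S gives 8>4]
(A,P,Y): not NE [P1→B gives 9>8; P3→Z gives 8>2]
(A,P,Z): NE
(A,P,W): not NE [P2→Q gives 9>8; P3→Z gives 8>7]
(A,Q,X): not NE [P2→S gives 8>4; P3→Y gives 8>6]
(A,Q,Y): not NE [P2→P gives 5>4]
(A,Q,Z): not NE [P1→B gives 6>2; P2→S gives 6>5; P3→Y gives 8>7]
(A,Q,W): not NE [P3→Y gives 8>4]
(A,R,X): not NE [P3→Z gives 12>9]
(A,R,Y): not NE [P1→B gives 8>6; P2→P gives 5>0; P3→Z gives 12>1]
(A,R,Z): not NE [P2→S gives 6>1]
(A,R,W): not NE [P2→Q gives 9>4; P3→Z gives 12>0]
(A,S,X): NE
(A,S,Y): not NE [P2→P gives 5>1]
(A,S,Z): not NE [P1→B gives 5>3]
(A,S,W): not NE [P2→Q gives 9>4]
(B,P,X): not NE [P2→Q gives 9>7]
(B,P,Y): not NE [P2→Q gives 12>9; P3→X gives 9>6]
(B,P,Z): not NE [P1→A gives 11>9; P3→X gives 9>3]
(B,P,W): not NE [P3→X gives 9>7]
(B,Q,X): not NE [P1→A gives 9>6; P3→W gives 6>3]
(B,Q,Y): not NE [P1→A gives 8>2; P3→W gives 6>5]
(B,Q,Z): not NE [P2→P gives 11>8]
(B,Q,W): not NE [P1→A gives 1>0]
(B,R,X): not NE [P1→A gives 5>4; P2→Q gives 9>2; P3→Y gives 9>6]
(B,R,Y): not NE [P2→Q gives 12>9]
(B,R,Z): not NE [P1→A gives 7>3; P2→P gives 11>3; P3→Y gives 9>2]
(B,R,W): not NE [P2→Q gives 9>0; P3→Y gives 9>3]
(B,S,X): not NE [P1→A gives 9>8; P2→Q gives 9>6; P3→Z gives 9>5]
(B,S,Y): not NE [P1→A gives 8>2; P2→Q gives 12>2; P3→Z gives 9>2]
(B,S,Z): not NE [P2→P gives 11>5]
(B,S,W): not NE [P1→A gives 5>3; P2→Q gives 9>3; P3→Z gives 9>5]

NE set: (A,P,Z), (A,S,X)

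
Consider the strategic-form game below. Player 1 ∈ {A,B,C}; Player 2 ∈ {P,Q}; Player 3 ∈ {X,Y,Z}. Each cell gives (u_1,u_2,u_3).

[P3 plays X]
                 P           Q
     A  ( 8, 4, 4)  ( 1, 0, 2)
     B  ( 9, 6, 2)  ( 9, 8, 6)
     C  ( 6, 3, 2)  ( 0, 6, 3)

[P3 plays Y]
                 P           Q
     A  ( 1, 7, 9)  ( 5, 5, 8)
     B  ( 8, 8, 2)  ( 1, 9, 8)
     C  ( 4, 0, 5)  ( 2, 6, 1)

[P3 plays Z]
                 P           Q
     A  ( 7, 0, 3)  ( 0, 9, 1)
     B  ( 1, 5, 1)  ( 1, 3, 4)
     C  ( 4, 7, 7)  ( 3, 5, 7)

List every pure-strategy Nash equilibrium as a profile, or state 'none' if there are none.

(A,P,X): not NE [P1→B gives 9>8; P3→Y gives 9>4]
(A,P,Y): not NE [P1→B gives 8>1]
(A,P,Z): not NE [P2→Q gives 9>0; P3→Y gives 9>3]
(A,Q,X): not NE [P1→B gives 9>1; P2→P gives 4>0; P3→Y gives 8>2]
(A,Q,Y): not NE [P2→P gives 7>5]
(A,Q,Z): not NE [P1→C gives 3>0; P3→Y gives 8>1]
(B,P,X): not NE [P2→Q gives 8>6]
(B,P,Y): not NE [P2→Q gives 9>8]
(B,P,Z): not NE [P1→A gives 7>1; P3→Y gives 2>1]
(B,Q,X): not NE [P3→Y gives 8>6]
(B,Q,Y): not NE [P1→A gives 5>1]
(B,Q,Z): not NE [P1→C gives 3>1; P2→P gives 5>3; P3→Y gives 8>4]
(C,P,X): not NE [P1→B gives 9>6; P2→Q gives 6>3; P3→Z gives 7>2]
(C,P,Y): not NE [P1→B gives 8>4; P2→Q gives 6>0; P3→Z gives 7>5]
(C,P,Z): not NE [P1→A gives 7>4]
(C,Q,X): not NE [P1→B gives 9>0; P3→Z gives 7>3]
(C,Q,Y): not NE [P1→A gives 5>2; P3→Z gives 7>1]
(C,Q,Z): not NE [P2→P gives 7>5]

PSNE: ∅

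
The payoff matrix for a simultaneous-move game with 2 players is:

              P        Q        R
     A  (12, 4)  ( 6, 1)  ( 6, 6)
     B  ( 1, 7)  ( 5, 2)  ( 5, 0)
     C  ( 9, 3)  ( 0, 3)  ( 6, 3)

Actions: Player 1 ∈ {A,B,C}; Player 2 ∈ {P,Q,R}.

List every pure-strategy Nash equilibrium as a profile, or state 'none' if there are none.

(A,P): not NE [P2→R gives 6>4]
(A,Q): not NE [P2→R gives 6>1]
(A,R): NE
(B,P): not NE [P1→A gives 12>1]
(B,Q): not NE [P1→A gives 6>5; P2→P gives 7>2]
(B,R): not NE [P1→C gives 6>5; P2→P gives 7>0]
(C,P): not NE [P1→A gives 12>9]
(C,Q): not NE [P1→A gives 6>0]
(C,R): NE

Nash profiles: (A,R), (C,R)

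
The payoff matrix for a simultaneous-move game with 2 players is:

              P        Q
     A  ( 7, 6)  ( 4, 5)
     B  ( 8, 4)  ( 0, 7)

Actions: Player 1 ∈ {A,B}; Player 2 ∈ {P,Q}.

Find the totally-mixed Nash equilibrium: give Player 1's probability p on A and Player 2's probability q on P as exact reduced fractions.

P1 mixes 3/4 on A; P2 mixes 4/5 on P

P1 indiff ⇒ q·7+(1-q)·4 = q·8+(1-q)·0 ⇒ q(-1) = (1-q)(-4) ⇒ q = 4/5
P2 indiff ⇒ p·6+(1-p)·4 = p·5+(1-p)·7 ⇒ p(1) = (1-p)(3) ⇒ p = 3/4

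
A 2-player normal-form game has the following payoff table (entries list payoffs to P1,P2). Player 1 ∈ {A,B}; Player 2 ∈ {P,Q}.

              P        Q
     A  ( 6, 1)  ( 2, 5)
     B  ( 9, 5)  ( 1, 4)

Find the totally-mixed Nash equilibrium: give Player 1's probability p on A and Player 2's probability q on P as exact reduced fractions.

p=1/5, q=1/4

P1 indiff ⇒ q·6+(1-q)·2 = q·9+(1-q)·1 ⇒ q(-3) = (1-q)(-1) ⇒ q = 1/4
P2 indiff ⇒ p·1+(1-p)·5 = p·5+(1-p)·4 ⇒ p(-4) = (1-p)(-1) ⇒ p = 1/5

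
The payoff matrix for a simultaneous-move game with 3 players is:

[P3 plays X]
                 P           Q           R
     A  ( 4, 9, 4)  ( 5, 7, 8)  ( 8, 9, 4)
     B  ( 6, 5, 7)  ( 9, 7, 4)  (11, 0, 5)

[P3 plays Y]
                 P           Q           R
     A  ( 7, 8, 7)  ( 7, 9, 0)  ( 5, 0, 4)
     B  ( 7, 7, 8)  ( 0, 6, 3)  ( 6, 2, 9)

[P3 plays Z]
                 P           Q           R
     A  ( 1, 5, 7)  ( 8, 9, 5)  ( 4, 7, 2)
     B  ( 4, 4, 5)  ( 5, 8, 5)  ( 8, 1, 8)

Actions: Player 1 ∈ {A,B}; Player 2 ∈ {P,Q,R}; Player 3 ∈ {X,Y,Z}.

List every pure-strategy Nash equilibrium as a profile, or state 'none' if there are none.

Nash profiles: (B,P,Y)

(A,P,X): not NE [P1→B gives 6>4; P3→Z gives 7>4]
(A,P,Y): not NE [P2→Q gives 9>8]
(A,P,Z): not NE [P1→B gives 4>1; P2→Q gives 9>5]
(A,Q,X): not NE [P1→B gives 9>5; P2→R gives 9>7]
(A,Q,Y): not NE [P3→X gives 8>0]
(A,Q,Z): not NE [P3→X gives 8>5]
(A,R,X): not NE [P1→B gives 11>8]
(A,R,Y): not NE [P1→B gives 6>5; P2→Q gives 9>0]
(A,R,Z): not NE [P1→B gives 8>4; P2→Q gives 9>7; P3→Y gives 4>2]
(B,P,X): not NE [P2→Q gives 7>5; P3→Y gives 8>7]
(B,P,Y): NE
(B,P,Z): not NE [P2→Q gives 8>4; P3→Y gives 8>5]
(B,Q,X): not NE [P3→Z gives 5>4]
(B,Q,Y): not NE [P1→A gives 7>0; P2→P gives 7>6; P3→Z gives 5>3]
(B,Q,Z): not NE [P1→A gives 8>5]
(B,R,X): not NE [P2→Q gives 7>0; P3→Y gives 9>5]
(B,R,Y): not NE [P2→P gives 7>2]
(B,R,Z): not NE [P2→Q gives 8>1; P3→Y gives 9>8]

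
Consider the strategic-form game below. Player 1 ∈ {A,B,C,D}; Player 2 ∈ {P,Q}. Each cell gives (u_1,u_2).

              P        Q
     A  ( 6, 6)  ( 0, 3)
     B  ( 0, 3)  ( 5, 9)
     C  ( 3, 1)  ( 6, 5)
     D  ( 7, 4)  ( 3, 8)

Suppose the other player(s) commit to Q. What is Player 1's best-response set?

BR_1 = {C}

u_1(A vs Q) = 0
u_1(B vs Q) = 5
u_1(C vs Q) = 6
u_1(D vs Q) = 3
max payoff 6 at {C}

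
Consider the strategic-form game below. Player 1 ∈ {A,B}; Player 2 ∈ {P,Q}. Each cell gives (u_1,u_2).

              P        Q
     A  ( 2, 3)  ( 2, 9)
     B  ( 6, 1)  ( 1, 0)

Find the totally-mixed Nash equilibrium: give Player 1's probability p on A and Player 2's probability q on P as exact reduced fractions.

P1 mixes 1/7 on A; P2 mixes 1/5 on P

P1 indiff ⇒ q·2+(1-q)·2 = q·6+(1-q)·1 ⇒ q(-4) = (1-q)(-1) ⇒ q = 1/5
P2 indiff ⇒ p·3+(1-p)·1 = p·9+(1-p)·0 ⇒ p(-6) = (1-p)(-1) ⇒ p = 1/7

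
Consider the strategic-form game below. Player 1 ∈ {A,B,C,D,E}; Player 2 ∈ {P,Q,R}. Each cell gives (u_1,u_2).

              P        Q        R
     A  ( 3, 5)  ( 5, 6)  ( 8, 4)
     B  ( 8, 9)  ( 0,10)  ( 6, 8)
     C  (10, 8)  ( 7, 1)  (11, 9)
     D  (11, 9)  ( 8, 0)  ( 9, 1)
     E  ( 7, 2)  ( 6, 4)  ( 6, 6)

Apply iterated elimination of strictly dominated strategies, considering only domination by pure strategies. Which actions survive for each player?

P1 drop A (C beats it: P:10>3 Q:7>5 R:11>8)
P1 drop B (C beats it: P:10>8 Q:7>0 R:11>6)
P1 drop E (C beats it: P:10>7 Q:7>6 R:11>6)
P2 drop Q (P beats it: C:8>1 D:9>0)
P1→{C,D} P2→{P,R}

Survivors P1:{C,D} P2:{P,R}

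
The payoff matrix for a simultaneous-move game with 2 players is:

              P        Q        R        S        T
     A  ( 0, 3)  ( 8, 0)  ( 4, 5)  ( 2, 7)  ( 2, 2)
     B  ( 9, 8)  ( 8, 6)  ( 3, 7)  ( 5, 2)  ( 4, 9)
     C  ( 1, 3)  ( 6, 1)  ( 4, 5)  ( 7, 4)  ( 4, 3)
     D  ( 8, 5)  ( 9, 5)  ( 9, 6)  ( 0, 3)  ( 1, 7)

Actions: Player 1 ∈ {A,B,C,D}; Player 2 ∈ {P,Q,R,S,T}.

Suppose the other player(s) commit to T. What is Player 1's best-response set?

argmax u_1 = {B,C}

u_1(A vs T) = 2
u_1(B vs T) = 4
u_1(C vs T) = 4
u_1(D vs T) = 1
max payoff 4 at {B,C}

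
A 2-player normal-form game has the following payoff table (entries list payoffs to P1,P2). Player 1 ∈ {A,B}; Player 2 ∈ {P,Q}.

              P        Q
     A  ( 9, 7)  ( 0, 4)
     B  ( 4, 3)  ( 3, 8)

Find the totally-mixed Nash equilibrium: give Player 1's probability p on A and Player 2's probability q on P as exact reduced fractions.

P1 indiff ⇒ q·9+(1-q)·0 = q·4+(1-q)·3 ⇒ q(5) = (1-q)(3) ⇒ q = 3/8
P2 indiff ⇒ p·7+(1-p)·3 = p·4+(1-p)·8 ⇒ p(3) = (1-p)(5) ⇒ p = 5/8

p=5/8, q=3/8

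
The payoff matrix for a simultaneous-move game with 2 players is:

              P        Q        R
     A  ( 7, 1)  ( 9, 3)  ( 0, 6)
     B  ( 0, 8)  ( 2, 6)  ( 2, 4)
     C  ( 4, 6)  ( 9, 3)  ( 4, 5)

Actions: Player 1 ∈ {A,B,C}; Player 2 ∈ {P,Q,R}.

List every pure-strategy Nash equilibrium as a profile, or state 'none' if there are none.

No pure NE.

(A,P): not NE [P2→R gives 6>1]
(A,Q): not NE [P2→R gives 6>3]
(A,R): not NE [P1→C gives 4>0]
(B,P): not NE [P1→A gives 7>0]
(B,Q): not NE [P1→C gives 9>2; P2→P gives 8>6]
(B,R): not NE [P1→C gives 4>2; P2→P gives 8>4]
(C,P): not NE [P1→A gives 7>4]
(C,Q): not NE [P2→P gives 6>3]
(C,R): not NE [P2→P gives 6>5]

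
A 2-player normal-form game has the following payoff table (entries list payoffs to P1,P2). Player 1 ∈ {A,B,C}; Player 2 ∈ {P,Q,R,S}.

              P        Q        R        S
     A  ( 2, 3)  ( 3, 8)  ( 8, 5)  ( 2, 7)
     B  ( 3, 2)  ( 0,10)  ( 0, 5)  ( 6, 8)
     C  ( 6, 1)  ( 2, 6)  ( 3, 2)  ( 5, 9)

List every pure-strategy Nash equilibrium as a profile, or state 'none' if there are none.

PSNE = {(A,Q)}

(A,P): not NE [P1→C gives 6>2; P2→Q gives 8>3]
(A,Q): NE
(A,R): not NE [P2→Q gives 8>5]
(A,S): not NE [P1→B gives 6>2; P2→Q gives 8>7]
(B,P): not NE [P1→C gives 6>3; P2→Q gives 10>2]
(B,Q): not NE [P1→A gives 3>0]
(B,R): not NE [P1→A gives 8>0; P2→Q gives 10>5]
(B,S): not NE [P2→Q gives 10>8]
(C,P): not NE [P2→S gives 9>1]
(C,Q): not NE [P1→A gives 3>2; P2→S gives 9>6]
(C,R): not NE [P1→A gives 8>3; P2→S gives 9>2]
(C,S): not NE [P1→B gives 6>5]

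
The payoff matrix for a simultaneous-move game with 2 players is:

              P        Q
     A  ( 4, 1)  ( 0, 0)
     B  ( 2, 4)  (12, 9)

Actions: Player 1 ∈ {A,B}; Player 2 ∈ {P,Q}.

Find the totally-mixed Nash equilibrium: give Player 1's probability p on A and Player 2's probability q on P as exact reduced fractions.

P1 mixes 5/6 on A; P2 mixes 6/7 on P

P1 indiff ⇒ q·4+(1-q)·0 = q·2+(1-q)·12 ⇒ q(2) = (1-q)(12) ⇒ q = 6/7
P2 indiff ⇒ p·1+(1-p)·4 = p·0+(1-p)·9 ⇒ p(1) = (1-p)(5) ⇒ p = 5/6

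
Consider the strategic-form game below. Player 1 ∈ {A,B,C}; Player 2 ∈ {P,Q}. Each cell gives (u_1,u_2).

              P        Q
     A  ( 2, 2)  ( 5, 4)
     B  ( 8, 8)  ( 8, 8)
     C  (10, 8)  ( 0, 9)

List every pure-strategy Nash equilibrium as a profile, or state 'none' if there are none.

(A,P): not NE [P1→C gives 10>2; P2→Q gives 4>2]
(A,Q): not NE [P1→B gives 8>5]
(B,P): not NE [P1→C gives 10>8]
(B,Q): NE
(C,P): not NE [P2→Q gives 9>8]
(C,Q): not NE [P1→B gives 8>0]

Nash profiles: (B,Q)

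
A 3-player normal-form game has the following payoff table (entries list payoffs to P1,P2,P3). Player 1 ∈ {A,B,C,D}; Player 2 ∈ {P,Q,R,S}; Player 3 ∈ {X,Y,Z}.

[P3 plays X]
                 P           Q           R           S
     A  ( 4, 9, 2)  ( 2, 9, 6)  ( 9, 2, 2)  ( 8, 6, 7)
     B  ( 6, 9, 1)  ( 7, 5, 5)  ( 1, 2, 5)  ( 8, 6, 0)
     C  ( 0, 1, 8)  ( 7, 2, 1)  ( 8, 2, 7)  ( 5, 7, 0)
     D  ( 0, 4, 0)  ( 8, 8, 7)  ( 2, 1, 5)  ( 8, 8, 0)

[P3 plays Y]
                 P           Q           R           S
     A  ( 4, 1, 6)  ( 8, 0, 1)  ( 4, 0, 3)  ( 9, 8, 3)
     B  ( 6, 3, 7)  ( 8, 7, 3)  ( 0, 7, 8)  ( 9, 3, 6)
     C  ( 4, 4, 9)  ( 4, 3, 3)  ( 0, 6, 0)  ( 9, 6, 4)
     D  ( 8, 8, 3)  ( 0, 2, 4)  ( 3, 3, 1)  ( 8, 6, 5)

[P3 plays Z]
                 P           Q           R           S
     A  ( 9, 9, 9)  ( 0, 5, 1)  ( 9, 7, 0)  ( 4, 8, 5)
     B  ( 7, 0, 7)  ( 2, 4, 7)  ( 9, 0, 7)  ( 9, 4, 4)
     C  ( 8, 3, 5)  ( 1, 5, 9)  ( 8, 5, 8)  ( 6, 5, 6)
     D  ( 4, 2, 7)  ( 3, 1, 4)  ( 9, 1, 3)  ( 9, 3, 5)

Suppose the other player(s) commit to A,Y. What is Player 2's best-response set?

argmax u_2 = {S}

u_2(P vs A,Y) = 1
u_2(Q vs A,Y) = 0
u_2(R vs A,Y) = 0
u_2(S vs A,Y) = 8
max payoff 8 at {S}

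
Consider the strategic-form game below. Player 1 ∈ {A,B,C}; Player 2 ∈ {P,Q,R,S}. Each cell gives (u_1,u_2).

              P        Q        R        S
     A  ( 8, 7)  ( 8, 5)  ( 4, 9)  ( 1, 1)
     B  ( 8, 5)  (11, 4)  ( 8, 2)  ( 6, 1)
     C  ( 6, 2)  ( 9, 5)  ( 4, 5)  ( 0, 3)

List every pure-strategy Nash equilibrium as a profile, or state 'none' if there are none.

(A,P): not NE [P2→R gives 9>7]
(A,Q): not NE [P1→B gives 11>8; P2→R gives 9>5]
(A,R): not NE [P1→B gives 8>4]
(A,S): not NE [P1→B gives 6>1; P2→R gives 9>1]
(B,P): NE
(B,Q): not NE [P2→P gives 5>4]
(B,R): not NE [P2→P gives 5>2]
(B,S): not NE [P2→P gives 5>1]
(C,P): not NE [P1→B gives 8>6; P2→R gives 5>2]
(C,Q): not NE [P1→B gives 11>9]
(C,R): not NE [P1→B gives 8>4]
(C,S): not NE [P1→B gives 6>0; P2→R gives 5>3]

Nash profiles: (B,P)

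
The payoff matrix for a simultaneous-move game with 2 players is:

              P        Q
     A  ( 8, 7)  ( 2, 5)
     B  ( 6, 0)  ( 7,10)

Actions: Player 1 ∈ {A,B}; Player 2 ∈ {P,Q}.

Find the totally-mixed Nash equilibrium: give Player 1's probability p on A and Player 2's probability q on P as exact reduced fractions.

P1 indiff ⇒ q·8+(1-q)·2 = q·6+(1-q)·7 ⇒ q(2) = (1-q)(5) ⇒ q = 5/7
P2 indiff ⇒ p·7+(1-p)·0 = p·5+(1-p)·10 ⇒ p(2) = (1-p)(10) ⇒ p = 5/6

(p,q) = (5/6, 5/7)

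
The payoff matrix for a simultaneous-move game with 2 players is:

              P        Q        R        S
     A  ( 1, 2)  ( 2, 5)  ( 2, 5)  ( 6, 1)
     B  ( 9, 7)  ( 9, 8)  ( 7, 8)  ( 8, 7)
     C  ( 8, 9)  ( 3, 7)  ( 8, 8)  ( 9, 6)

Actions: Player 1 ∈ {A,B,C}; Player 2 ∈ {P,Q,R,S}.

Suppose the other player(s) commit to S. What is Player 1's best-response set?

u_1(A vs S) = 6
u_1(B vs S) = 8
u_1(C vs S) = 9
max payoff 9 at {C}

argmax u_1 = {C}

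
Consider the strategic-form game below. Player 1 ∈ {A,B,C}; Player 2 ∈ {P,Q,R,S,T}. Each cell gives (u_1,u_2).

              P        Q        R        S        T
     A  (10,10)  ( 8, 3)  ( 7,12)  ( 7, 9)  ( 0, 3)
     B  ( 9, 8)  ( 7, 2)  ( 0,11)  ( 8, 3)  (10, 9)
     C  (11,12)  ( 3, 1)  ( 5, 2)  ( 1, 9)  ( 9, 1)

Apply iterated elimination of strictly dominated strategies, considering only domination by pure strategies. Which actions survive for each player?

Remaining: P1:{A,C} P2:{P,R}

P2 drop Q (P beats it: A:10>3 B:8>2 C:12>1)
P2 drop S (P beats it: A:10>9 B:8>3 C:12>9)
P2 drop T (R beats it: A:12>3 B:11>9 C:2>1)
P1 drop B (A beats it: P:10>9 R:7>0)
P1→{A,C} P2→{P,R}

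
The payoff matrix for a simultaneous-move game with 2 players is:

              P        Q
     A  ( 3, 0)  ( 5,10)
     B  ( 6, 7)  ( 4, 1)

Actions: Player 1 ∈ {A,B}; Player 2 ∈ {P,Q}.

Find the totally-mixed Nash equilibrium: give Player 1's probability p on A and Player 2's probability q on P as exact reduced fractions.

P1 indiff ⇒ q·3+(1-q)·5 = q·6+(1-q)·4 ⇒ q(-3) = (1-q)(-1) ⇒ q = 1/4
P2 indiff ⇒ p·0+(1-p)·7 = p·10+(1-p)·1 ⇒ p(-10) = (1-p)(-6) ⇒ p = 3/8

P1 mixes 3/8 on A; P2 mixes 1/4 on P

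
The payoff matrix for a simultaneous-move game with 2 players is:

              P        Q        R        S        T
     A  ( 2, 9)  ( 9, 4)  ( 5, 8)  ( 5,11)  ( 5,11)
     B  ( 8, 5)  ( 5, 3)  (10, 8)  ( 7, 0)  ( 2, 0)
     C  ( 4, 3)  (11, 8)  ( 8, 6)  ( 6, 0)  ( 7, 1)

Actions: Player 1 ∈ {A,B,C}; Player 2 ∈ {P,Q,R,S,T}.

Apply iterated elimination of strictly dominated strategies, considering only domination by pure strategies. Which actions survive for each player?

Remaining: P1:{B,C} P2:{Q,R}

P1 drop A (C beats it: P:4>2 Q:11>9 R:8>5 S:6>5 T:7>5)
P2 drop P (R beats it: B:8>5 C:6>3)
P2 drop S (Q beats it: B:3>0 C:8>0)
P2 drop T (Q beats it: B:3>0 C:8>1)
P1→{B,C} P2→{Q,R}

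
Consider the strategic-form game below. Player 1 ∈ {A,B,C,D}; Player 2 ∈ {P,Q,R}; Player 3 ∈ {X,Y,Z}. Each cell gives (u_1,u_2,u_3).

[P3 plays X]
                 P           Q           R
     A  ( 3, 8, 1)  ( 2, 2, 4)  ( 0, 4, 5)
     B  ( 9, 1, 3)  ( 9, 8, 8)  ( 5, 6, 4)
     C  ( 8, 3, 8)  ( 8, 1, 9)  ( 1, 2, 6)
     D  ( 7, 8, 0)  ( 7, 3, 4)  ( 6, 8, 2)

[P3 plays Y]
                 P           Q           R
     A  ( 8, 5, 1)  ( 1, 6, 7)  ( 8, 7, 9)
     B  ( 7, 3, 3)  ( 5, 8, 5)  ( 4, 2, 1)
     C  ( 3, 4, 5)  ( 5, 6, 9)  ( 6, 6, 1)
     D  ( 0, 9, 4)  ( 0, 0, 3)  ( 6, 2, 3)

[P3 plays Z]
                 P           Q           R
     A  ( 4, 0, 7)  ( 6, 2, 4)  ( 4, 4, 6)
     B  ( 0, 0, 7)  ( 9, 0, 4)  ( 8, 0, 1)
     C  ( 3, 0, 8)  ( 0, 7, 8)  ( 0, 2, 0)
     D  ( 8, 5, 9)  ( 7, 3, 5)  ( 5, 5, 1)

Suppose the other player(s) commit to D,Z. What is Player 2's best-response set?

BR_2 = {P,R}

u_2(P vs D,Z) = 5
u_2(Q vs D,Z) = 3
u_2(R vs D,Z) = 5
max payoff 5 at {P,R}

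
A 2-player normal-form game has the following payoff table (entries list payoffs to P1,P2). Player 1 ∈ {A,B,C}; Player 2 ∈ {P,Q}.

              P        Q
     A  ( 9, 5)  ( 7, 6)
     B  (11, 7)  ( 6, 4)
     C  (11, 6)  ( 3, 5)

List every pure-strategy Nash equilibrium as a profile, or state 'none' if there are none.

(A,P): not NE [P1→C gives 11>9; P2→Q gives 6>5]
(A,Q): NE
(B,P): NE
(B,Q): not NE [P1→A gives 7>6; P2→P gives 7>4]
(C,P): NE
(C,Q): not NE [P1→A gives 7>3; P2→P gives 6>5]

NE set: (A,Q), (B,P), (C,P)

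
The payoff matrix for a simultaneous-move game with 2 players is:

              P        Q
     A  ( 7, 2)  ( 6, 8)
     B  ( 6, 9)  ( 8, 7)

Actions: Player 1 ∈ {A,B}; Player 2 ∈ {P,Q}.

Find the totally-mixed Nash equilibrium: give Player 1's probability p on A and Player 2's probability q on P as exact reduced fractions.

p=1/4, q=2/3

P1 indiff ⇒ q·7+(1-q)·6 = q·6+(1-q)·8 ⇒ q(1) = (1-q)(2) ⇒ q = 2/3
P2 indiff ⇒ p·2+(1-p)·9 = p·8+(1-p)·7 ⇒ p(-6) = (1-p)(-2) ⇒ p = 1/4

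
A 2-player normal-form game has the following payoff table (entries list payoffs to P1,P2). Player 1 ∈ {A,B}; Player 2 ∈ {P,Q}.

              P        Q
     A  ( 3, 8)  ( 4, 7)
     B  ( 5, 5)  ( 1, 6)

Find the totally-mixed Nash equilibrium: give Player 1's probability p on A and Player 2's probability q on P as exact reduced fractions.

(p,q) = (1/2, 3/5)

P1 indiff ⇒ q·3+(1-q)·4 = q·5+(1-q)·1 ⇒ q(-2) = (1-q)(-3) ⇒ q = 3/5
P2 indiff ⇒ p·8+(1-p)·5 = p·7+(1-p)·6 ⇒ p(1) = (1-p)(1) ⇒ p = 1/2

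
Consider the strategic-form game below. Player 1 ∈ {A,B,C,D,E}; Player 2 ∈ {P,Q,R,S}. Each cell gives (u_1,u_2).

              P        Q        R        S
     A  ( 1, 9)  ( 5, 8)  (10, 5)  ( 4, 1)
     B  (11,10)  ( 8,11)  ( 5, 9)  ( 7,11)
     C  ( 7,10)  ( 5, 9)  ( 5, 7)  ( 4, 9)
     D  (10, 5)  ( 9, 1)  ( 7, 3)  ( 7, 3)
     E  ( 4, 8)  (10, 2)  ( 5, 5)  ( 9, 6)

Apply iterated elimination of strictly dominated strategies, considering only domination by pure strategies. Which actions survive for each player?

P1 drop C (D beats it: P:10>7 Q:9>5 R:7>5 S:7>4)
P2 drop R (P beats it: A:9>5 B:10>9 D:5>3 E:8>5)
P1 drop A (B beats it: P:11>1 Q:8>5 S:7>4)
P1→{B,D,E} P2→{P,Q,S}

Remaining: P1:{B,D,E} P2:{P,Q,S}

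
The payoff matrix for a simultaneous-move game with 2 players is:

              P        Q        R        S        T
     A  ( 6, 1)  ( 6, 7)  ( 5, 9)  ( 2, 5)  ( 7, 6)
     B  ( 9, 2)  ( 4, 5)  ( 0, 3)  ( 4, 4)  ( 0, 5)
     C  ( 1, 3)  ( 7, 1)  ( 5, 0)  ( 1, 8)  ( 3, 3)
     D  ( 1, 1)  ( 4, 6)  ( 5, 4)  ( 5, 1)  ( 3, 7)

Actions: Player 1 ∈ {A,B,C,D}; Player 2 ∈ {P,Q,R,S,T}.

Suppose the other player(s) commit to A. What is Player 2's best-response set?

u_2(P vs A) = 1
u_2(Q vs A) = 7
u_2(R vs A) = 9
u_2(S vs A) = 5
u_2(T vs A) = 6
max payoff 9 at {R}

BR_2 = {R}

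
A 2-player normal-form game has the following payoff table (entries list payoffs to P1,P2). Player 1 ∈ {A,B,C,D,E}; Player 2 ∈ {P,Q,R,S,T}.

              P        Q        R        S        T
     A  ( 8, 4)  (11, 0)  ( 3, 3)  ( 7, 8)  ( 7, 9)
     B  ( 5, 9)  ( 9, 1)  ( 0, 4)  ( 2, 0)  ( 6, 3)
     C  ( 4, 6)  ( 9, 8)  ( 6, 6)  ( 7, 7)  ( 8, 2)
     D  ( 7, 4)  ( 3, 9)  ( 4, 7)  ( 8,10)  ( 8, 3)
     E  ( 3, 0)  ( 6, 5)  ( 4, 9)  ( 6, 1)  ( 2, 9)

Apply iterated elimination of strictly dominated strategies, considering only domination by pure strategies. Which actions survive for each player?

P1 drop B (A beats it: P:8>5 Q:11>9 R:3>0 S:7>2 T:7>6)
P1 drop E (C beats it: P:4>3 Q:9>6 R:6>4 S:7>6 T:8>2)
P2 drop P (S beats it: A:8>4 C:7>6 D:10>4)
P2 drop R (S beats it: A:8>3 C:7>6 D:10>7)
P1→{A,C,D} P2→{Q,S,T}

Remaining: P1:{A,C,D} P2:{Q,S,T}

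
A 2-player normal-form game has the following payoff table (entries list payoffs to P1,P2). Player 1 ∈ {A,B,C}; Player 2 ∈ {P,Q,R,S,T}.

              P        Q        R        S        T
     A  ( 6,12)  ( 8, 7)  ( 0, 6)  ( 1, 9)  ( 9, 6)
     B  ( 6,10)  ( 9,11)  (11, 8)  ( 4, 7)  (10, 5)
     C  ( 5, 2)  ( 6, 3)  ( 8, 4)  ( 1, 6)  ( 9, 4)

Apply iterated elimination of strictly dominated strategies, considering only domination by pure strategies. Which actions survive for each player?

P1 drop C (B beats it: P:6>5 Q:9>6 R:11>8 S:4>1 T:10>9)
P2 drop R (P beats it: A:12>6 B:10>8)
P2 drop S (P beats it: A:12>9 B:10>7)
P2 drop T (P beats it: A:12>6 B:10>5)
P1→{A,B} P2→{P,Q}

IESDS → P1:{A,B} P2:{P,Q}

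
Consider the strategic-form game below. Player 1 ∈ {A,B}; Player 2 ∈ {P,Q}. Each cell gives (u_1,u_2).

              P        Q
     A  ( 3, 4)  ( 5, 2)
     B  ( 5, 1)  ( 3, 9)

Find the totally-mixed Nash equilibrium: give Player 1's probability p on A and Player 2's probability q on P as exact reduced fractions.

P1 mixes 4/5 on A; P2 mixes 1/2 on P

P1 indiff ⇒ q·3+(1-q)·5 = q·5+(1-q)·3 ⇒ q(-2) = (1-q)(-2) ⇒ q = 1/2
P2 indiff ⇒ p·4+(1-p)·1 = p·2+(1-p)·9 ⇒ p(2) = (1-p)(8) ⇒ p = 4/5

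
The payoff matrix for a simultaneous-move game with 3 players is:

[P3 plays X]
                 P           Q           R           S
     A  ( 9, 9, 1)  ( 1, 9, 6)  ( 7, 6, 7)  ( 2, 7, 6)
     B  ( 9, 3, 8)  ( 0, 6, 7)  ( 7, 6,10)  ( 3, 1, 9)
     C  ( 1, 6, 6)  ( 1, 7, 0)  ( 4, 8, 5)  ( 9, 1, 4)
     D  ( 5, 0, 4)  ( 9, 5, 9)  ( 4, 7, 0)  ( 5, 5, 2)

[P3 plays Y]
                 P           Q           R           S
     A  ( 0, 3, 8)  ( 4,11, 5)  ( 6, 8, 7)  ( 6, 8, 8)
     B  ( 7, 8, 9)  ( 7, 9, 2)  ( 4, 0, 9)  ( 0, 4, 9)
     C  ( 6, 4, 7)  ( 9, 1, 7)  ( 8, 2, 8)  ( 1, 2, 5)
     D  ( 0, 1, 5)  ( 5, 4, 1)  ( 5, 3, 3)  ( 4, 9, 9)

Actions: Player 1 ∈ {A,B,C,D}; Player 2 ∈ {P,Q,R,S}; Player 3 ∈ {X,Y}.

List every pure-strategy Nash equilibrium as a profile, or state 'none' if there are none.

(A,P,X): not NE [P3→Y gives 8>1]
(A,P,Y): not NE [P1→B gives 7>0; P2→Q gives 11>3]
(A,Q,X): not NE [P1→D gives 9>1]
(A,Q,Y): not NE [P1→C gives 9>4; P3→X gives 6>5]
(A,R,X): not NE [P2→Q gives 9>6]
(A,R,Y): not NE [P1→C gives 8>6; P2→Q gives 11>8]
(A,S,X): not NE [P1→C gives 9>2; P2→Q gives 9>7; P3→Y gives 8>6]
(A,S,Y): not NE [P2→Q gives 11>8]
(B,P,X): not NE [P2→R gives 6>3; P3→Y gives 9>8]
(B,P,Y): not NE [P2→Q gives 9>8]
(B,Q,X): not NE [P1→D gives 9>0]
(B,Q,Y): not NE [P1→C gives 9>7; P3→X gives 7>2]
(B,R,X): NE
(B,R,Y): not NE [P1→C gives 8>4; P2→Q gives 9>0; P3→X gives 10>9]
(B,S,X): not NE [P1→C gives 9>3; P2→R gives 6>1]
(B,S,Y): not NE [P1→A gives 6>0; P2→Q gives 9>4]
(C,P,X): not NE [P1→B gives 9>1; P2→R gives 8>6; P3→Y gives 7>6]
(C,P,Y): not NE [P1→B gives 7>6]
(C,Q,X): not NE [P1→D gives 9>1; P2→R gives 8>7; P3→Y gives 7>0]
(C,Q,Y): not NE [P2→P gives 4>1]
(C,R,X): not NE [P1→B gives 7>4; P3→Y gives 8>5]
(C,R,Y): not NE [P2→P gives 4>2]
(C,S,X): not NE [P2→R gives 8>1; P3→Y gives 5>4]
(C,S,Y): not NE [P1→A gives 6>1; P2→P gives 4>2]
(D,P,X): not NE [P1→B gives 9>5; P2→R gives 7>0; P3→Y gives 5>4]
(D,P,Y): not NE [P1→B gives 7>0; P2→S gives 9>1]
(D,Q,X): not NE [P2→R gives 7>5]
(D,Q,Y): not NE [P1→C gives 9>5; P2→S gives 9>4; P3→X gives 9>1]
(D,R,X): not NE [P1→B gives 7>4; P3→Y gives 3>0]
(D,R,Y): not NE [P1→C gives 8>5; P2→S gives 9>3]
(D,S,X): not NE [P1→C gives 9>5; P2→R gives 7>5; P3→Y gives 9>2]
(D,S,Y): not NE [P1→A gives 6>4]

PSNE = {(B,R,X)}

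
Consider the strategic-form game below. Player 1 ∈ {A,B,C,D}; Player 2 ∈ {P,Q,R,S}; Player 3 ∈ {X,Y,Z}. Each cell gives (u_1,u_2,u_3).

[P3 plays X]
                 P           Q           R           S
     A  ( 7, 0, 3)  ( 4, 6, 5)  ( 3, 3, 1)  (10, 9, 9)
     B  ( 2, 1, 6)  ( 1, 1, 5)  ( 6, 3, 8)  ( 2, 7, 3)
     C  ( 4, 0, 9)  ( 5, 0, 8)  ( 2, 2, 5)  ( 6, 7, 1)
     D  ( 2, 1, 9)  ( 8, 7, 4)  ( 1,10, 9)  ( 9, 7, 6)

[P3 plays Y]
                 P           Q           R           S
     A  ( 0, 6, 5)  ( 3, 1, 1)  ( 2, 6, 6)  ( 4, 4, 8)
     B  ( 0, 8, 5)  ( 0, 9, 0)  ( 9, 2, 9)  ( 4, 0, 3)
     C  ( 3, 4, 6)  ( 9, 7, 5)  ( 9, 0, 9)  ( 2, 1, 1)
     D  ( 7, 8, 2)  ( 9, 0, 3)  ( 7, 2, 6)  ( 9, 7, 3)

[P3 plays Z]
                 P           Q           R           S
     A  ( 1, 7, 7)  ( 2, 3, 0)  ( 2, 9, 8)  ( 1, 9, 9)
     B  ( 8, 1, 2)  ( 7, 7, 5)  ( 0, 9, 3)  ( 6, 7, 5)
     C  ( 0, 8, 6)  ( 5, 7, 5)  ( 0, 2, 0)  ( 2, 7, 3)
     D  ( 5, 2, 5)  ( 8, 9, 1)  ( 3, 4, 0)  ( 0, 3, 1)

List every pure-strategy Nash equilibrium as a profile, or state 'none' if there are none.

(A,P,X): not NE [P2→S gives 9>0; P3→Z gives 7>3]
(A,P,Y): not NE [P1→D gives 7>0; P3→Z gives 7>5]
(A,P,Z): not NE [P1→B gives 8>1; P2→S gives 9>7]
(A,Q,X): not NE [P1→D gives 8>4; P2→S gives 9>6]
(A,Q,Y): not NE [P1→D gives 9>3; P2→R gives 6>1; P3→X gives 5>1]
(A,Q,Z): not NE [P1→D gives 8>2; P2→S gives 9>3; P3→X gives 5>0]
(A,R,X): not NE [P1→B gives 6>3; P2→S gives 9>3; P3→Z gives 8>1]
(A,R,Y): not NE [P1→C gives 9>2; P3→Z gives 8>6]
(A,R,Z): not NE [P1→D gives 3>2]
(A,S,X): NE
(A,S,Y): not NE [P1→D gives 9>4; P2→R gives 6>4; P3→Z gives 9>8]
(A,S,Z): not NE [P1→B gives 6>1]
(B,P,X): not NE [P1→A gives 7>2; P2→S gives 7>1]
(B,P,Y): not NE [P1→D gives 7>0; P2→Q gives 9>8; P3→X gives 6>5]
(B,P,Z): not NE [P2→R gives 9>1; P3→X gives 6>2]
(B,Q,X): not NE [P1→D gives 8>1; P2→S gives 7>1]
(B,Q,Y): not NE [P1→D gives 9>0; P3→Z gives 5>0]
(B,Q,Z): not NE [P1→D gives 8>7; P2→R gives 9>7]
(B,R,X): not NE [P2→S gives 7>3; P3→Y gives 9>8]
(B,R,Y): not NE [P2→Q gives 9>2]
(B,R,Z): not NE [P1→D gives 3>0; P3→Y gives 9>3]
(B,S,X): not NE [P1→A gives 10>2; P3→Z gives 5>3]
(B,S,Y): not NE [P1→D gives 9>4; P2→Q gives 9>0; P3→Z gives 5>3]
(B,S,Z): not NE [P2→R gives 9>7]
(C,P,X): not NE [P1→A gives 7>4; P2→S gives 7>0]
(C,P,Y): not NE [P1→D gives 7>3; P2→Q gives 7>4; P3→X gives 9>6]
(C,P,Z): not NE [P1→B gives 8>0; P3→X gives 9>6]
(C,Q,X): not NE [P1→D gives 8>5; P2→S gives 7>0]
(C,Q,Y): not NE [P3→X gives 8>5]
(C,Q,Z): not NE [P1→D gives 8>5; P2→P gives 8>7; P3→X gives 8>5]
(C,R,X): not NE [P1→B gives 6>2; P2→S gives 7>2; P3→Y gives 9>5]
(C,R,Y): not NE [P2→Q gives 7>0]
(C,R,Z): not NE [P1→D gives 3>0; P2→P gives 8>2; P3→Y gives 9>0]
(C,S,X): not NE [P1→A gives 10>6; P3→Z gives 3>1]
(C,S,Y): not NE [P1→D gives 9>2; P2→Q gives 7>1; P3→Z gives 3>1]
(C,S,Z): not NE [P1→B gives 6>2; P2→P gives 8>7]
(D,P,X): not NE [P1→A gives 7>2; P2→R gives 10>1]
(D,P,Y): not NE [P3→X gives 9>2]
(D,P,Z): not NE [P1→B gives 8>5; P2→Q gives 9>2; P3→X gives 9>5]
(D,Q,X): not NE [P2→R gives 10>7]
(D,Q,Y): not NE [P2→P gives 8>0; P3→X gives 4>3]
(D,Q,Z): not NE [P3→X gives 4>1]
(D,R,X): not NE [P1→B gives 6>1]
(D,R,Y): not NE [P1→C gives 9>7; P2→P gives 8>2; P3→X gives 9>6]
(D,R,Z): not NE [P2→Q gives 9>4; P3→X gives 9>0]
(D,S,X): not NE [P1→A gives 10>9; P2→R gives 10>7]
(D,S,Y): not NE [P2→P gives 8>7; P3→X gives 6>3]
(D,S,Z): not NE [P1→B gives 6>0; P2→Q gives 9>3; P3→X gives 6>1]

PSNE = {(A,S,X)}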